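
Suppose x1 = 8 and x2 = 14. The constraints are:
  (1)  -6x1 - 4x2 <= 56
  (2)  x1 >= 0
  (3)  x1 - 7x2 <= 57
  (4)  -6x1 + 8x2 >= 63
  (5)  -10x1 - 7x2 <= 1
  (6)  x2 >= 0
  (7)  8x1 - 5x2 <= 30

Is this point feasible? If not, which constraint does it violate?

feasible

(1): -104 ≤ 56 ✓
(2): 8 ≥ 0 ✓
(3): -90 ≤ 57 ✓
(4): 64 ≥ 63 ✓
(5): -178 ≤ 1 ✓
(6): 14 ≥ 0 ✓
(7): -6 ≤ 30 ✓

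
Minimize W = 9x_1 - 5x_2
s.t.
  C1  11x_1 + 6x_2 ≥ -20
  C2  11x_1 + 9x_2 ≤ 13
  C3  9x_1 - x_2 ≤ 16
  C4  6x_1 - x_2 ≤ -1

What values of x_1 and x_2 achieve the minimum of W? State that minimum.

Vertices and W = 9x_1 - 5x_2:
  (-86/11, 11) → W = -1379/11
  (-26/47, -109/47) → W = 311/47
  (4/65, 89/65) → W = -409/65

At the optimal vertex, 11x_1 + 6x_2 = -20 and 11x_1 + 9x_2 = 13.
Solving simultaneously gives x_1 = -86/11, x_2 = 11.

x_1 = -86/11, x_2 = 11, minimum W = -1379/11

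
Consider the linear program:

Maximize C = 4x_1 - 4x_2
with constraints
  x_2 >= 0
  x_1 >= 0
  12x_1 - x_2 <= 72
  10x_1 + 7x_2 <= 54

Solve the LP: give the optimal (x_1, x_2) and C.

x_1 = 27/5, x_2 = 0, maximum C = 108/5

Feasible corners and C = 4x_1 - 4x_2:
  (0, 0) → C = 0
  (27/5, 0) → C = 108/5
  (0, 54/7) → C = -216/7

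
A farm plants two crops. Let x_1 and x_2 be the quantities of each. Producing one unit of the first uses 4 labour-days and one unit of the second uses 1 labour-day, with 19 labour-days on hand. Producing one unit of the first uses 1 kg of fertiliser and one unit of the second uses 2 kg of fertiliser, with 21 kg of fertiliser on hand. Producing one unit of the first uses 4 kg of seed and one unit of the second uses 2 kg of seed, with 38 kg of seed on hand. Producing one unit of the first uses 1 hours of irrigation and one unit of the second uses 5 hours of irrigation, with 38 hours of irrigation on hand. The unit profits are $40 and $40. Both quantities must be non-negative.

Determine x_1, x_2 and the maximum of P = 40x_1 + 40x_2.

x_1 = 3, x_2 = 7, maximum P = 400

Extreme points and P = 40x_1 + 40x_2:
  (0, 0) → P = 0
  (0, 38/5) → P = 304
  (19/4, 0) → P = 190
  (3, 7) → P = 400

The binding constraints are 4x_1 + x_2 = 19 and x_1 + 5x_2 = 38.
Solving simultaneously gives x_1 = 3, x_2 = 7.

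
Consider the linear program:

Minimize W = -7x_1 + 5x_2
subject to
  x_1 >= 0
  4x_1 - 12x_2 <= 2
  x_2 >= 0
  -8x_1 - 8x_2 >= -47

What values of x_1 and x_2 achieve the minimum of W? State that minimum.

Corner points and W = -7x_1 + 5x_2:
  (0, 0) → W = 0
  (0, 47/8) → W = 235/8
  (1/2, 0) → W = -7/2
  (145/32, 43/32) → W = -25

The binding constraints are 4x_1 - 12x_2 = 2 and -8x_1 - 8x_2 = -47.
Solving simultaneously gives x_1 = 145/32, x_2 = 43/32.

x_1 = 145/32, x_2 = 43/32, minimum W = -25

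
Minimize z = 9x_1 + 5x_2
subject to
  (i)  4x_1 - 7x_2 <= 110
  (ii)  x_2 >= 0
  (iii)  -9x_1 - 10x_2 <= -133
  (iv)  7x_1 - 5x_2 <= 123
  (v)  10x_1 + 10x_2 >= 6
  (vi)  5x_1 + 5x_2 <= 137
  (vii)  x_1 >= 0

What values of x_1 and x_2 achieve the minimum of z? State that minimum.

x_1 = 0, x_2 = 133/10, minimum z = 133/2

Vertices and z = 9x_1 + 5x_2:
  (133/9, 0) → z = 133
  (123/7, 0) → z = 1107/7
  (0, 133/10) → z = 133/2
  (65/3, 86/15) → z = 671/3
  (0, 137/5) → z = 137

The binding constraints are -9x_1 - 10x_2 = -133 and x_1 = 0.
Solving simultaneously gives x_1 = 0, x_2 = 133/10.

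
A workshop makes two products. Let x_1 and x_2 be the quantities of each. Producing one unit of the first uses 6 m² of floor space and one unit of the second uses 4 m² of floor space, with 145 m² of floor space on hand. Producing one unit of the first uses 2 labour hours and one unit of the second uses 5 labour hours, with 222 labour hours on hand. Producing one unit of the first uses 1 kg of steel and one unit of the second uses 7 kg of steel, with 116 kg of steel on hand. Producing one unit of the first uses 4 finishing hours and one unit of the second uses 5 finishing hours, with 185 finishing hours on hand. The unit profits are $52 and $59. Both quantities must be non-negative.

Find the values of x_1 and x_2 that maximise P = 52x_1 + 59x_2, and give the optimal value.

x_1 = 29/2, x_2 = 29/2, maximum P = 3219/2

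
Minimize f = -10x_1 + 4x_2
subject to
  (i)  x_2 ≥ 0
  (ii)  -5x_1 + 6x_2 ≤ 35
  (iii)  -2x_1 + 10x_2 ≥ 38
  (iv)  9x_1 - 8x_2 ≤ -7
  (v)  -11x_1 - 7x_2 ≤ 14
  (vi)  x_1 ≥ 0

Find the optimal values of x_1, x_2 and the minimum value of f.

x_1 = 17, x_2 = 20, minimum f = -90

Corner points and f = -10x_1 + 4x_2:
  (17, 20) → f = -90
  (0, 35/6) → f = 70/3
  (117/37, 164/37) → f = -514/37
  (0, 19/5) → f = 76/5

At the optimal vertex, -5x_1 + 6x_2 = 35 and 9x_1 - 8x_2 = -7.
Solving simultaneously gives x_1 = 17, x_2 = 20.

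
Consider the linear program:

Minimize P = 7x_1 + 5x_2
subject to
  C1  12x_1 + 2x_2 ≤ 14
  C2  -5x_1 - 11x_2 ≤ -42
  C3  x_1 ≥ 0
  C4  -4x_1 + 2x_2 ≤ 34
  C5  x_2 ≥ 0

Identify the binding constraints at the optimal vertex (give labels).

C2 and C3

Extreme points and P = 7x_1 + 5x_2:
  (35/61, 217/61) → P = 1330/61
  (0, 7) → P = 35
  (0, 42/11) → P = 210/11

The minimum is at (0, 42/11). Substituting into each constraint, equality holds for C2 and C3; the remaining constraints have slack.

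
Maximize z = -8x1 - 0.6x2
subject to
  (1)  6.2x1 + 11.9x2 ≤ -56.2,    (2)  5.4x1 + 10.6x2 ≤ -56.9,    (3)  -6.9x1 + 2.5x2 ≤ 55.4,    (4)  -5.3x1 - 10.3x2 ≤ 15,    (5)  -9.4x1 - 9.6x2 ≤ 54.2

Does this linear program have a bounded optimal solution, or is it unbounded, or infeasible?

infeasible

The boundaries 6.2x1 + 11.9x2 = -56.2 and 5.4x1 + 10.6x2 = -56.9 meet at (8139/146, -2465/73), but that point violates -5.3x1 - 10.3x2 ≤ 15. Every candidate vertex is excluded by some other constraint, so the feasible region is empty.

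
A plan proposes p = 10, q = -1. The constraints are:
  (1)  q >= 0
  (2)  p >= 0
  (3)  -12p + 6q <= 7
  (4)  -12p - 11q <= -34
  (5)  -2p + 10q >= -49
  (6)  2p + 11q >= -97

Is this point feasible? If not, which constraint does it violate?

Constraint (1): q = -1, which is not ≥ 0. All other constraints are satisfied.

not feasible — violates (1)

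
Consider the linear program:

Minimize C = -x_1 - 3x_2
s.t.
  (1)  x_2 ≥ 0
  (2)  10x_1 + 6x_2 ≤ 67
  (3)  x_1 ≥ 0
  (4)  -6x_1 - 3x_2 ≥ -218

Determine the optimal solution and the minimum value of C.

x_1 = 0, x_2 = 67/6, minimum C = -67/2

Extreme points and C = -x_1 - 3x_2:
  (67/10, 0) → C = -67/10
  (0, 0) → C = 0
  (0, 67/6) → C = -67/2

The binding constraints are 10x_1 + 6x_2 = 67 and x_1 = 0.
Solving simultaneously gives x_1 = 0, x_2 = 67/6.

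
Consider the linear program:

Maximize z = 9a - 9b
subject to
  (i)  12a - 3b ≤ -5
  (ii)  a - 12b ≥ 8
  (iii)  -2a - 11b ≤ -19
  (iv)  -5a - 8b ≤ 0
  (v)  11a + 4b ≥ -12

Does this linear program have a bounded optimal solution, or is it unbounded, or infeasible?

infeasible

The boundaries 12a - 3b = -5 and -2a - 11b = -19 meet at (1/69, 119/69), but that point violates a - 12b ≥ 8. Every candidate vertex is excluded by some other constraint, so the feasible region is empty.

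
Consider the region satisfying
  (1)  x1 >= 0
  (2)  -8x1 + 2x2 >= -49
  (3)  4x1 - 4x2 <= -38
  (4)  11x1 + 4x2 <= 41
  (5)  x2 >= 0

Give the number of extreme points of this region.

3

Of the 10 pairwise boundary intersections, those satisfying every inequality are:
  (0, 19/2)
  (0, 41/4)
  (1/5, 97/10)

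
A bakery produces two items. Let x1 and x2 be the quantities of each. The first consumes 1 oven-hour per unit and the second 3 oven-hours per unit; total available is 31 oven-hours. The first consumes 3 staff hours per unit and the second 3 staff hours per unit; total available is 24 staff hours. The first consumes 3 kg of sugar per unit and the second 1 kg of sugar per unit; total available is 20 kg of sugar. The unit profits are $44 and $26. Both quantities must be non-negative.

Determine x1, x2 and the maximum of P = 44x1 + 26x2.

Vertices and P = 44x1 + 26x2:
  (0, 0) → P = 0
  (0, 8) → P = 208
  (20/3, 0) → P = 880/3
  (6, 2) → P = 316

At the optimal vertex, 3x1 + 3x2 = 24 and 3x1 + x2 = 20.
Solving simultaneously gives x1 = 6, x2 = 2.

x1 = 6, x2 = 2, maximum P = 316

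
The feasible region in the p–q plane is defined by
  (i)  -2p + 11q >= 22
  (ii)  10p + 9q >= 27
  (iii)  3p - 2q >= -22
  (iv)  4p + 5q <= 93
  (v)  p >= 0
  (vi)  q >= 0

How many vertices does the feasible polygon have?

The feasible vertices (each the meet of two boundaries and inside every other half-plane) are:
  (99/128, 137/64)
  (913/54, 137/27)
  (0, 3)
  (76/23, 367/23)
  (0, 11)

5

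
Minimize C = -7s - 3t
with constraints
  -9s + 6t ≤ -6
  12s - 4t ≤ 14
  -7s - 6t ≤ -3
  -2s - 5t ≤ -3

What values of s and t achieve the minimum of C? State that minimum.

Corner points and C = -7s - 3t:
  (5/3, 3/2) → C = -97/6
  (16/19, 5/19) → C = -127/19
  (41/34, 2/17) → C = -299/34

At the optimal vertex, -9s + 6t = -6 and 12s - 4t = 14.
Solving simultaneously gives s = 5/3, t = 3/2.

s = 5/3, t = 3/2, minimum C = -97/6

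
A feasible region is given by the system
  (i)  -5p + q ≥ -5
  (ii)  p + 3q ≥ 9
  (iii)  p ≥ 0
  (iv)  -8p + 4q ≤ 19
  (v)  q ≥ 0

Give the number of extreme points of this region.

4

Pairwise boundary intersections that survive every other constraint:
  (3/2, 5/2)
  (13/4, 45/4)
  (0, 3)
  (0, 19/4)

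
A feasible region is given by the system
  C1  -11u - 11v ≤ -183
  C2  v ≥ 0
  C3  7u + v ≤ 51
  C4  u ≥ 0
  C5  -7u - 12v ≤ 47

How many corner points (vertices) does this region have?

3

Of the 10 pairwise boundary intersections, those satisfying every inequality are:
  (63/11, 120/11)
  (0, 183/11)
  (0, 51)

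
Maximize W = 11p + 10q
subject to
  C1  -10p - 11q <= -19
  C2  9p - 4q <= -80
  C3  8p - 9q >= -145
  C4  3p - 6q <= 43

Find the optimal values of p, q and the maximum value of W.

p = -20/7, q = 95/7, maximum W = 730/7

Feasible corners and W = 11p + 10q:
  (-804/139, 971/139) → W = 866/139
  (-8, 9) → W = 2
  (-20/7, 95/7) → W = 730/7

At the optimal vertex, 9p - 4q = -80 and 8p - 9q = -145.
Solving simultaneously gives p = -20/7, q = 95/7.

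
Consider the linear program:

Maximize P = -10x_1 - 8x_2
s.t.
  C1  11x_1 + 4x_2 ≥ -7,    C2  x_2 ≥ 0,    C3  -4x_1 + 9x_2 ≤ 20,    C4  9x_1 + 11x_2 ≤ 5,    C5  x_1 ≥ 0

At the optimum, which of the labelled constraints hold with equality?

Corner points and P = -10x_1 - 8x_2:
  (5/9, 0) → P = -50/9
  (0, 0) → P = 0
  (0, 5/11) → P = -40/11

The maximum is at (0, 0). Substituting into each constraint, equality holds for C2 and C5; the remaining constraints have slack.

C2 and C5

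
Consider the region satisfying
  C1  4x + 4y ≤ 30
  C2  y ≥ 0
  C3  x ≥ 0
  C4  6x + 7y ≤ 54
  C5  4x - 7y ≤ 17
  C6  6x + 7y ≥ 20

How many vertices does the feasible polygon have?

Intersecting each pair of boundary lines and keeping only the points that satisfy every inequality leaves:
  (0, 15/2)
  (139/22, 13/11)
  (17/4, 0)
  (10/3, 0)
  (0, 20/7)

5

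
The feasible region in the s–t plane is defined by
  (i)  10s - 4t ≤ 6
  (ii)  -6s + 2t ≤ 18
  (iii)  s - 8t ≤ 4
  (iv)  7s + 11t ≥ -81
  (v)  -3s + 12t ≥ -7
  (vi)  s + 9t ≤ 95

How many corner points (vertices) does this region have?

Of the 15 pairwise boundary intersections, those satisfying every inequality are:
  (8/19, -17/38)
  (217/47, 472/47)
  (-76/23, -21/23)
  (1/2, 21/2)

4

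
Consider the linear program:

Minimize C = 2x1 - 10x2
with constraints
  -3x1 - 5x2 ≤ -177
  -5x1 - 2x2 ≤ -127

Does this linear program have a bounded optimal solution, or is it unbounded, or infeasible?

From the feasible point (281/19, 504/19), moving in the direction (-2, 5) keeps every constraint satisfied while C decreases without bound.

unbounded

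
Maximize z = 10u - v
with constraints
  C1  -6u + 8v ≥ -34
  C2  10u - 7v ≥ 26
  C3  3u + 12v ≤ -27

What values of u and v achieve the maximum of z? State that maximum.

Corner points and z = 10u - v:
  (-15/19, -92/19) → z = -58/19
  (2, -11/4) → z = 91/4
  (41/47, -116/47) → z = 526/47

u = 2, v = -11/4, maximum z = 91/4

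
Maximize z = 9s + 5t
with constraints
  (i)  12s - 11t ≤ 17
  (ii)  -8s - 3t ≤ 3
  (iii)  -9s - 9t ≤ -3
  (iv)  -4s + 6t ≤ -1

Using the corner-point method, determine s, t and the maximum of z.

Vertices and z = 9s + 5t:
  (62/69, -13/23) → z = 121/23
  (13/4, 2) → z = 157/4
  (3/10, 1/30) → z = 43/15

The optimum lies where 12s - 11t = 17 and -4s + 6t = -1.
Solving simultaneously gives s = 13/4, t = 2.

s = 13/4, t = 2, maximum z = 157/4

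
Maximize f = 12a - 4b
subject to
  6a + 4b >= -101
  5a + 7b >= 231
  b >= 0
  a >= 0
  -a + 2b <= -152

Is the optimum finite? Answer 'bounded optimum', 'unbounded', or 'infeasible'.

unbounded

From the feasible point (152, 0), moving in the direction (2, 1) keeps every constraint satisfied while f increases without bound.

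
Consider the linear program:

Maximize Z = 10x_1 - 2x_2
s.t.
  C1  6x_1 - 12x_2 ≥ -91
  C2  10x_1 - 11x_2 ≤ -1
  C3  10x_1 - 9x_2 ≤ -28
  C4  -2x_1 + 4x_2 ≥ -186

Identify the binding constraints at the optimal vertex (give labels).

Feasible corners and Z = 10x_1 - 2x_2:
  (161/22, 371/33) → Z = 1673/33
  (-299/20, -27/2) → Z = -245/2
  (-1025/9, -931/9) → Z = -932
The feasible region is unbounded (it extends along (-2, -1)), but Z strictly decreases along every unbounded feasible direction, so there is no improving ray and the maximum is attained at a vertex.

The maximum is at (161/22, 371/33). Substituting into each constraint, equality holds for C1 and C3; the remaining constraints have slack.

C1 and C3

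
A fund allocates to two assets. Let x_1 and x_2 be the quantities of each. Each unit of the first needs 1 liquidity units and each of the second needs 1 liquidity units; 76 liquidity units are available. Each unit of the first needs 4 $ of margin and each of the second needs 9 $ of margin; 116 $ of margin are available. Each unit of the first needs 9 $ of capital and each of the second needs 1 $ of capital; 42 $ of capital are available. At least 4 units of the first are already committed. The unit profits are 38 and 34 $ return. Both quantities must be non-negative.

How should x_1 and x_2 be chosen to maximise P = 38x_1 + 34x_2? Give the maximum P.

x_1 = 4, x_2 = 6, maximum P = 356

Feasible corners and P = 38x_1 + 34x_2:
  (14/3, 0) → P = 532/3
  (4, 0) → P = 152
  (4, 6) → P = 356

The optimum lies where 9x_1 + x_2 = 42 and x_1 = 4.
Solving simultaneously gives x_1 = 4, x_2 = 6.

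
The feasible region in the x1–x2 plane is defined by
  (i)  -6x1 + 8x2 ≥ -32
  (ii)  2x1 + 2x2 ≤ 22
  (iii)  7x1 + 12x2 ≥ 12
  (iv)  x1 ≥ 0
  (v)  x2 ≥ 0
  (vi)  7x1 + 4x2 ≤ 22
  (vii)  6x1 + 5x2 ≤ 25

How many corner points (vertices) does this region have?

Intersecting each pair of boundary lines and keeping only the points that satisfy every inequality leaves:
  (0, 1)
  (12/7, 0)
  (0, 5)
  (22/7, 0)
  (10/11, 43/11)

5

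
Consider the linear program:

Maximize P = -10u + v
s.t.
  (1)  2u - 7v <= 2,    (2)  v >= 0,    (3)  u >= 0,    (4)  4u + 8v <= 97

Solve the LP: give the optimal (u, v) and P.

u = 0, v = 97/8, maximum P = 97/8

Extreme points and P = -10u + v:
  (1, 0) → P = -10
  (695/44, 93/22) → P = -1691/11
  (0, 0) → P = 0
  (0, 97/8) → P = 97/8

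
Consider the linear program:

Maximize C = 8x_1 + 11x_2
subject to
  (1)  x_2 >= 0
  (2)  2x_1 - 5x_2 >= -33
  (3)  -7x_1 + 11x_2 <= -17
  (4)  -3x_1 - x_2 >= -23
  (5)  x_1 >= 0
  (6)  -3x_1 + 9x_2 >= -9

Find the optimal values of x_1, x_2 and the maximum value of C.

Vertices and C = 8x_1 + 11x_2:
  (17/7, 0) → C = 136/7
  (3, 0) → C = 24
  (27/4, 11/4) → C = 337/4
  (36/5, 7/5) → C = 73

x_1 = 27/4, x_2 = 11/4, maximum C = 337/4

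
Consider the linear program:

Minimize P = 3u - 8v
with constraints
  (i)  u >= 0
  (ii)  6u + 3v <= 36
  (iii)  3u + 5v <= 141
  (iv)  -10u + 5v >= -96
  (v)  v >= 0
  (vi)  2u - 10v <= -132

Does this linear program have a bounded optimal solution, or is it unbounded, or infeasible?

infeasible

The boundaries u = 0 and 6u + 3v = 36 meet at (0, 12), but that point violates 2u - 10v ≤ -132. Every candidate vertex is excluded by some other constraint, so the feasible region is empty.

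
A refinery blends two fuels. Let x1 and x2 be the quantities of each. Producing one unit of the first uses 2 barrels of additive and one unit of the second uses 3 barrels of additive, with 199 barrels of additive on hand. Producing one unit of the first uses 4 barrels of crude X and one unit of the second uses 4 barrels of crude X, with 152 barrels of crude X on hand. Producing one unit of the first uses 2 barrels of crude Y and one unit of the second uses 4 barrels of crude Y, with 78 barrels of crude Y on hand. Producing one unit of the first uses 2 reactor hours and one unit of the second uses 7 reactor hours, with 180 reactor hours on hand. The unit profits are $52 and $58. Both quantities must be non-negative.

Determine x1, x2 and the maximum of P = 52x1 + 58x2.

Corner points and P = 52x1 + 58x2:
  (0, 0) → P = 0
  (0, 39/2) → P = 1131
  (38, 0) → P = 1976
  (37, 1) → P = 1982

The binding constraints are 4x1 + 4x2 = 152 and 2x1 + 4x2 = 78.
Solving simultaneously gives x1 = 37, x2 = 1.

x1 = 37, x2 = 1, maximum P = 1982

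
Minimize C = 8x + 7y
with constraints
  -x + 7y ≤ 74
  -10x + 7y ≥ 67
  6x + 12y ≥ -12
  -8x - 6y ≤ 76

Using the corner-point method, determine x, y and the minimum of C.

x = -14, y = 6, minimum C = -70

Vertices and C = 8x + 7y:
  (7/9, 673/63) → C = 81
  (-488/31, 258/31) → C = -2098/31
  (-148/27, 47/27) → C = -95/3
  (-14, 6) → C = -70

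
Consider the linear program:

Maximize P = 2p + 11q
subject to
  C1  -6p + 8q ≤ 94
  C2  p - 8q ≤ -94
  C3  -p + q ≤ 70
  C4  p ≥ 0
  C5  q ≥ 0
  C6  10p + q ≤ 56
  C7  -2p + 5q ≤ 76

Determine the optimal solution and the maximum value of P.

Vertices and P = 2p + 11q:
  (0, 47/4) → P = 517/4
  (177/43, 638/43) → P = 7372/43
  (118/27, 332/27) → P = 144

p = 177/43, q = 638/43, maximum P = 7372/43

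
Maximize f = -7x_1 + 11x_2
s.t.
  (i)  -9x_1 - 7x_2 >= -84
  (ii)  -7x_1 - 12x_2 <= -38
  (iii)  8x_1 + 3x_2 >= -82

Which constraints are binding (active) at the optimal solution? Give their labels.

(i) and (iii)

Extreme points and f = -7x_1 + 11x_2:
  (742/59, -246/59) → f = -7900/59
  (-826/29, 1410/29) → f = 21292/29
  (-366/25, 878/75) → f = 17344/75

The maximum is at (-826/29, 1410/29). Substituting into each constraint, equality holds for (i) and (iii); the remaining constraints have slack.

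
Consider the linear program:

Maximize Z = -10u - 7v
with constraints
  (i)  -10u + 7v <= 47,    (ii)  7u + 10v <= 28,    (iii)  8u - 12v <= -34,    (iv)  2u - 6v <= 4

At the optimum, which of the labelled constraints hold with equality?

Vertices and Z = -10u - 7v:
  (-274/149, 609/149) → Z = -1523/149
  (-163/32, -9/16) → Z = 439/8
  (-1/41, 231/82) → Z = -1597/82

The maximum is at (-163/32, -9/16). Substituting into each constraint, equality holds for (i) and (iii); the remaining constraints have slack.

(i) and (iii)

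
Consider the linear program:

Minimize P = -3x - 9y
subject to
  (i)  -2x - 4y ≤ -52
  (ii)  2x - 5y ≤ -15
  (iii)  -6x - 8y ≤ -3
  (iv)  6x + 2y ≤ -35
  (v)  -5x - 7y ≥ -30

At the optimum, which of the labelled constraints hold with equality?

(iii) and (v)

Vertices and P = -3x - 9y:
  (-101/2, 153/4) → P = -771/4
  (-122/3, 100/3) → P = -178
  (-219/2, 165/2) → P = -414

The minimum is at (-219/2, 165/2). Substituting into each constraint, equality holds for (iii) and (v); the remaining constraints have slack.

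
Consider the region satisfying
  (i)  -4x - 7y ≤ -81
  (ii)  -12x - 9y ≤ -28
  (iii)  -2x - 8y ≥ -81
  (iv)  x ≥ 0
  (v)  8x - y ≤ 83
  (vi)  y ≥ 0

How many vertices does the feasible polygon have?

The feasible vertices (each the meet of two boundaries and inside every other half-plane) are:
  (9/2, 9)
  (331/30, 79/15)
  (745/66, 241/33)

3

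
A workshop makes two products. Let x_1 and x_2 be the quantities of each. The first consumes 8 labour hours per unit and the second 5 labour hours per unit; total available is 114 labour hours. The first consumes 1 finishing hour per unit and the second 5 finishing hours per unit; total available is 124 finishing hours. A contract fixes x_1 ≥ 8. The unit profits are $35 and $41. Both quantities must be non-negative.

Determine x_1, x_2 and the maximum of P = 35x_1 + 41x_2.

Extreme points and P = 35x_1 + 41x_2:
  (57/4, 0) → P = 1995/4
  (8, 0) → P = 280
  (8, 10) → P = 690

The optimum lies where 8x_1 + 5x_2 = 114 and x_1 = 8.
Solving simultaneously gives x_1 = 8, x_2 = 10.

x_1 = 8, x_2 = 10, maximum P = 690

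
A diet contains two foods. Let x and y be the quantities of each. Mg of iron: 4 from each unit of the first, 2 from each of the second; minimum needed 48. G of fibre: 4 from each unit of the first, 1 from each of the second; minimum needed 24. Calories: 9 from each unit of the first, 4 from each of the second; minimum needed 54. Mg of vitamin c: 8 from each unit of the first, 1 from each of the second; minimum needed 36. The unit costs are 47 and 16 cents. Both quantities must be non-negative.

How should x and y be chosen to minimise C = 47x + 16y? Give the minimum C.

x = 2, y = 20, minimum C = 414

Vertices and C = 47x + 16y:
  (0, 36) → C = 576
  (12, 0) → C = 564
  (2, 20) → C = 414
The feasible region is unbounded (it extends along (0, 1), (1, 0)), but C strictly increases along every unbounded feasible direction, so there is no improving ray and the minimum is attained at a vertex.

The optimum lies where 4x + 2y = 48 and 8x + y = 36.
Solving simultaneously gives x = 2, y = 20.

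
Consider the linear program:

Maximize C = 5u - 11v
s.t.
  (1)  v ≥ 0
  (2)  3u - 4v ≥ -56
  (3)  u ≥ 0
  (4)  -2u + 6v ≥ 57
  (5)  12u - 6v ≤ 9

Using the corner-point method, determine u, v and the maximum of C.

Feasible corners and C = 5u - 11v:
  (0, 14) → C = -154
  (62/5, 233/10) → C = -1943/10
  (0, 19/2) → C = -209/2
  (33/5, 117/10) → C = -957/10

The binding constraints are -2u + 6v = 57 and 12u - 6v = 9.
Solving simultaneously gives u = 33/5, v = 117/10.

u = 33/5, v = 117/10, maximum C = -957/10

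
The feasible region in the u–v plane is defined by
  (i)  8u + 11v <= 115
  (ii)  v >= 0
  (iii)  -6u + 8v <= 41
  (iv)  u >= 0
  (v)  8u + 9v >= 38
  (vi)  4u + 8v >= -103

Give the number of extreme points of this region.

5

The feasible vertices (each the meet of two boundaries and inside every other half-plane) are:
  (115/8, 0)
  (469/130, 509/65)
  (19/4, 0)
  (0, 41/8)
  (0, 38/9)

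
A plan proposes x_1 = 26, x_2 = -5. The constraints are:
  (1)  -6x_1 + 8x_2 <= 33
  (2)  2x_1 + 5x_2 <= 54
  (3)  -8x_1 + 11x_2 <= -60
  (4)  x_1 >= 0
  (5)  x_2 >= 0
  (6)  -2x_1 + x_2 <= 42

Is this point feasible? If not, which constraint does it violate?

not feasible — violates (5)

Constraint (5): x_2 = -5, which is not ≥ 0. All other constraints are satisfied.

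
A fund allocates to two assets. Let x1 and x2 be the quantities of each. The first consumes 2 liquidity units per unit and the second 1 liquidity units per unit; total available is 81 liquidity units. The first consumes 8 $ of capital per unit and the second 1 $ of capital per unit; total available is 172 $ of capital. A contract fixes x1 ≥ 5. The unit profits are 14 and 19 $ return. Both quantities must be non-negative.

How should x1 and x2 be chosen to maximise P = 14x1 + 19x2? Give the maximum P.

Extreme points and P = 14x1 + 19x2:
  (43/2, 0) → P = 301
  (5, 0) → P = 70
  (91/6, 152/3) → P = 1175
  (5, 71) → P = 1419

x1 = 5, x2 = 71, maximum P = 1419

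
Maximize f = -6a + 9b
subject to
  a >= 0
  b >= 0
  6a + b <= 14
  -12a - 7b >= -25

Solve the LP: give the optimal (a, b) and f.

a = 0, b = 25/7, maximum f = 225/7

Corner points and f = -6a + 9b:
  (0, 0) → f = 0
  (0, 25/7) → f = 225/7
  (25/12, 0) → f = -25/2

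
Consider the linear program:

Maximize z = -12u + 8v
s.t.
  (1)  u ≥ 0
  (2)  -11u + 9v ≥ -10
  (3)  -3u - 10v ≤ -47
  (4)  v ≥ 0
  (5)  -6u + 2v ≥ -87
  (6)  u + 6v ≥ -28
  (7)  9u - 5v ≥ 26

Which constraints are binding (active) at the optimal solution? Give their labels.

(5) and (7)

Extreme points and z = -12u + 8v:
  (763/32, 897/32) → z = -495/8
  (92/13, 98/13) → z = -320/13
  (383/12, 209/4) → z = 35

The maximum is at (383/12, 209/4). Substituting into each constraint, equality holds for (5) and (7); the remaining constraints have slack.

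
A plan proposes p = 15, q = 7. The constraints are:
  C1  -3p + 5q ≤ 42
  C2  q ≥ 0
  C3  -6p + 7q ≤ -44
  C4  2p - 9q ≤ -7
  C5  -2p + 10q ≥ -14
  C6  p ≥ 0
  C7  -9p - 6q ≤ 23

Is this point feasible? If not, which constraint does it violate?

Constraint C3: -6p + 7q = -41, which is not ≤ -44. All other constraints are satisfied.

not feasible — violates C3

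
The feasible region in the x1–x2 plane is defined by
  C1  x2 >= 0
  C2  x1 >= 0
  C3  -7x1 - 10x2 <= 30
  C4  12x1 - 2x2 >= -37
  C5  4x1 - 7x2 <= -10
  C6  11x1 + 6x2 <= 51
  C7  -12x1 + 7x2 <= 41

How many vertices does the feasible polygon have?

4

Pairwise boundary intersections that survive every other constraint:
  (0, 10/7)
  (0, 41/7)
  (297/101, 314/101)
  (111/149, 1063/149)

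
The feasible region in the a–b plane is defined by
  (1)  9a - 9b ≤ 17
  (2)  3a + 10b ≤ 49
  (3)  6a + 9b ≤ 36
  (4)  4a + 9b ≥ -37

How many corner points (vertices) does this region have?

Of the 6 pairwise boundary intersections, those satisfying every inequality are:
  (53/15, 74/45)
  (-20/13, -401/117)
  (-27/11, 62/11)
  (-811/13, 307/13)

4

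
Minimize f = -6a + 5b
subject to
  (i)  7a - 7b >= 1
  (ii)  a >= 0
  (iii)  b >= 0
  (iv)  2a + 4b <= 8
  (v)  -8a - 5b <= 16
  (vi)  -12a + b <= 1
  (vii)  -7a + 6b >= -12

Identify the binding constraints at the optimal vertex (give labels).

(iv) and (vii)

Extreme points and f = -6a + 5b:
  (1/7, 0) → f = -6/7
  (10/7, 9/7) → f = -15/7
  (12/7, 0) → f = -72/7
  (12/5, 4/5) → f = -52/5

The minimum is at (12/5, 4/5). Substituting into each constraint, equality holds for (iv) and (vii); the remaining constraints have slack.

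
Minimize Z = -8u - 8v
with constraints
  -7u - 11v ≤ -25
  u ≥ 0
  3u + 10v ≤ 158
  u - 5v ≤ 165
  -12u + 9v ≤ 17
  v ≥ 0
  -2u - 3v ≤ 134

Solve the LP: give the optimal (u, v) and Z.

Feasible corners and Z = -8u - 8v:
  (38/195, 419/195) → Z = -3656/195
  (25/7, 0) → Z = -200/7
  (1252/147, 649/49) → Z = -3656/21
  (158/3, 0) → Z = -1264/3

u = 158/3, v = 0, minimum Z = -1264/3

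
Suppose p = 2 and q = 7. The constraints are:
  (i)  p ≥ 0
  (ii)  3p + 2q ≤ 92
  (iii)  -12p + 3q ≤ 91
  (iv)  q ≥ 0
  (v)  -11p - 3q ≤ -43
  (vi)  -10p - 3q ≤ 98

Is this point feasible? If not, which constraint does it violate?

(i): 2 ≥ 0 ✓
(ii): 20 ≤ 92 ✓
(iii): -3 ≤ 91 ✓
(iv): 7 ≥ 0 ✓
(v): -43 ≤ -43 ✓
(vi): -41 ≤ 98 ✓

feasible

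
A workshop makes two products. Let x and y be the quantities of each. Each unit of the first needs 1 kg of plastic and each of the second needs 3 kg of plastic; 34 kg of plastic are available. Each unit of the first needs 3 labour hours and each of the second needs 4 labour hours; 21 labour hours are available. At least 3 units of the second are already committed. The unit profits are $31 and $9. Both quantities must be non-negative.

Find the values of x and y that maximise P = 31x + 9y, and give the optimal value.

x = 3, y = 3, maximum P = 120

Feasible corners and P = 31x + 9y:
  (0, 21/4) → P = 189/4
  (0, 3) → P = 27
  (3, 3) → P = 120

At the optimal vertex, 3x + 4y = 21 and y = 3.
Solving simultaneously gives x = 3, y = 3.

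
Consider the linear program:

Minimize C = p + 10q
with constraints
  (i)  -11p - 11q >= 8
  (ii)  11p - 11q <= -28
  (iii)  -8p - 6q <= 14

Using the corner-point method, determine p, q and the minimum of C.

p = -23/11, q = 5/11, minimum C = 27/11

Extreme points and C = p + 10q:
  (-18/11, 10/11) → C = 82/11
  (-53/11, 45/11) → C = 397/11
  (-23/11, 5/11) → C = 27/11

The binding constraints are 11p - 11q = -28 and -8p - 6q = 14.
Solving simultaneously gives p = -23/11, q = 5/11.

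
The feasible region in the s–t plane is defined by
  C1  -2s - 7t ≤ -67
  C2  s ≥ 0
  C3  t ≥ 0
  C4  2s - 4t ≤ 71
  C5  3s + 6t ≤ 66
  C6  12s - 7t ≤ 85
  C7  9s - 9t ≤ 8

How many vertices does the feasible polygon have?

3

Of the 21 pairwise boundary intersections, those satisfying every inequality are:
  (0, 67/7)
  (20/3, 23/3)
  (0, 11)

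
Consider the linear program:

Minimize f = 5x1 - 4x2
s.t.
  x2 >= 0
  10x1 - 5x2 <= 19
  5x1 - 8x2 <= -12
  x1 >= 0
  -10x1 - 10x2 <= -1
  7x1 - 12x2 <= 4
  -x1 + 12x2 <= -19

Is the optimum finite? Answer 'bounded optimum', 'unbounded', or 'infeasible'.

The boundaries 10x1 - 5x2 = 19 and 5x1 - 8x2 = -12 meet at (212/55, 43/11), but that point violates -x1 + 12x2 ≤ -19. Every candidate vertex is excluded by some other constraint, so the feasible region is empty.

infeasible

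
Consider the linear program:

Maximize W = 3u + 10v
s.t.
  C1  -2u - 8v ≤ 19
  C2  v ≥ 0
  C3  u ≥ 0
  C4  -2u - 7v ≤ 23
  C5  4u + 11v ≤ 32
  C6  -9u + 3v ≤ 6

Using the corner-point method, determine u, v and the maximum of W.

Extreme points and W = 3u + 10v:
  (0, 0) → W = 0
  (8, 0) → W = 24
  (0, 2) → W = 20
  (10/37, 104/37) → W = 1070/37

u = 10/37, v = 104/37, maximum W = 1070/37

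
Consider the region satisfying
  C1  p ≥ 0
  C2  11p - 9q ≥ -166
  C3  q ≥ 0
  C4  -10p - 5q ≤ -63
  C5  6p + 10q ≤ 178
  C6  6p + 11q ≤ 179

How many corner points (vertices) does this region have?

The feasible vertices (each the meet of two boundaries and inside every other half-plane) are:
  (0, 63/5)
  (0, 179/11)
  (63/10, 0)
  (89/3, 0)
  (28, 1)

5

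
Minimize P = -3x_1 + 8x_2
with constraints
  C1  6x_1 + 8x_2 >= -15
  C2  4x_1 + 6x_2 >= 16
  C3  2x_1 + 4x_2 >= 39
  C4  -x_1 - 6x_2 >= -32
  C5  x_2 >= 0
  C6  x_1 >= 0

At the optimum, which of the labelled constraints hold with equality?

Vertices and P = -3x_1 + 8x_2:
  (53/4, 25/8) → P = -59/4
  (39/2, 0) → P = -117/2
  (32, 0) → P = -96

The minimum is at (32, 0). Substituting into each constraint, equality holds for C4 and C5; the remaining constraints have slack.

C4 and C5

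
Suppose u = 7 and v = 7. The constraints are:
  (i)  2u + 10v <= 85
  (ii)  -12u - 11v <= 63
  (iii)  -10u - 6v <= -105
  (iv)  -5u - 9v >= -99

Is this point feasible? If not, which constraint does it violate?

feasible

(i): 84 ≤ 85 ✓
(ii): -161 ≤ 63 ✓
(iii): -112 ≤ -105 ✓
(iv): -98 ≥ -99 ✓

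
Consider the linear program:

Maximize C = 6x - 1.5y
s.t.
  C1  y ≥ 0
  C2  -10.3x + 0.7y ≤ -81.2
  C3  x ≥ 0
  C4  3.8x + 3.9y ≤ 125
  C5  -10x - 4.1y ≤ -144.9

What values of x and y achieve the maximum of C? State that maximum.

x = 625/19, y = 0, maximum C = 3750/19

Corner points and C = 6x - 1.5y:
  (625/19, 0) → C = 3750/19
  (1449/100, 0) → C = 4347/50
  (40418/4283, 97894/4283) → C = 95667/4283
  (43435/4923, 68047/4923) → C = 35231/1094

The binding constraints are y = 0 and 3.8x + 3.9y = 125.
Solving simultaneously gives x = 625/19, y = 0.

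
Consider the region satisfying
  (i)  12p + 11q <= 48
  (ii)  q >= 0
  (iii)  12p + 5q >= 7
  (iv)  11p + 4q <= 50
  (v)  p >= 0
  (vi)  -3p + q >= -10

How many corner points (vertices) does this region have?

5

Of the 15 pairwise boundary intersections, those satisfying every inequality are:
  (0, 48/11)
  (158/45, 8/15)
  (7/12, 0)
  (10/3, 0)
  (0, 7/5)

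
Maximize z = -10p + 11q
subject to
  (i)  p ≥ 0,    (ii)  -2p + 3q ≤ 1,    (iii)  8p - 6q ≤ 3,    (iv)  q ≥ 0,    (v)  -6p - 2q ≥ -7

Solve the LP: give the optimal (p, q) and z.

p = 0, q = 1/3, maximum z = 11/3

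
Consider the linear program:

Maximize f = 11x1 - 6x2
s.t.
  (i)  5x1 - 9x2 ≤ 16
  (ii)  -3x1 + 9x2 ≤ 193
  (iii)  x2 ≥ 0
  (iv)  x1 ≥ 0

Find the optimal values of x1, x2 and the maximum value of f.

x1 = 209/2, x2 = 1013/18, maximum f = 4871/6

Corner points and f = 11x1 - 6x2:
  (209/2, 1013/18) → f = 4871/6
  (16/5, 0) → f = 176/5
  (0, 193/9) → f = -386/3
  (0, 0) → f = 0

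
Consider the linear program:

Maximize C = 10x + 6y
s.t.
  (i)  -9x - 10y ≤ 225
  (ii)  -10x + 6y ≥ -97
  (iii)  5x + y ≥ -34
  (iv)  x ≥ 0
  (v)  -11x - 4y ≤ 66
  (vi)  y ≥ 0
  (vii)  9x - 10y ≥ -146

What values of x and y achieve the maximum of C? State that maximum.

Corner points and C = 10x + 6y:
  (97/10, 0) → C = 97
  (923/23, 2333/46) → C = 16229/23
  (0, 0) → C = 0
  (0, 73/5) → C = 438/5

x = 923/23, y = 2333/46, maximum C = 16229/23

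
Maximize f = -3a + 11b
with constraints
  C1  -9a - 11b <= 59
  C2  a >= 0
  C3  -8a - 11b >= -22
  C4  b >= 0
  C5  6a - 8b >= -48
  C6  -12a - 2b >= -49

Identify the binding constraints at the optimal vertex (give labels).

C2 and C3

Feasible corners and f = -3a + 11b:
  (0, 2) → f = 22
  (0, 0) → f = 0
  (11/4, 0) → f = -33/4

The maximum is at (0, 2). Substituting into each constraint, equality holds for C2 and C3; the remaining constraints have slack.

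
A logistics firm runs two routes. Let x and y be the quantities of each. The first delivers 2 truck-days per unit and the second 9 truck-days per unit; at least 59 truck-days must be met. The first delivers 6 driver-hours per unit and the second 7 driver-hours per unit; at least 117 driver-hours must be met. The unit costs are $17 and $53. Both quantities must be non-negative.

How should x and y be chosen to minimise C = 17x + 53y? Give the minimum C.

Corner points and C = 17x + 53y:
  (0, 117/7) → C = 6201/7
  (59/2, 0) → C = 1003/2
  (16, 3) → C = 431
The feasible region is unbounded (it extends along (0, 1), (1, 0)), but C strictly increases along every unbounded feasible direction, so there is no improving ray and the minimum is attained at a vertex.

The optimum lies where 2x + 9y = 59 and 6x + 7y = 117.
Solving simultaneously gives x = 16, y = 3.

x = 16, y = 3, minimum C = 431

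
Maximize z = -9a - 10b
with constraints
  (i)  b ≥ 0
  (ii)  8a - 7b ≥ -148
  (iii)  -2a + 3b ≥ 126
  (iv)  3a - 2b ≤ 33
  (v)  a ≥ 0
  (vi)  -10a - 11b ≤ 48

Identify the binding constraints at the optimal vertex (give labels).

(ii) and (iii)

Vertices and z = -9a - 10b:
  (219/5, 356/5) → z = -5531/5
  (527/5, 708/5) → z = -11823/5
  (351/5, 444/5) → z = -7599/5

The maximum is at (219/5, 356/5). Substituting into each constraint, equality holds for (ii) and (iii); the remaining constraints have slack.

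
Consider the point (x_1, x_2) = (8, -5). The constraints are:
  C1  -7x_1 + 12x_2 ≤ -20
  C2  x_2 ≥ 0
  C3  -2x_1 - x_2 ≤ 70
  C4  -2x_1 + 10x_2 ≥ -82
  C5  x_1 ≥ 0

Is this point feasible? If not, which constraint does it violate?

not feasible — violates C2

Constraint C2: x_2 = -5, which is not ≥ 0. All other constraints are satisfied.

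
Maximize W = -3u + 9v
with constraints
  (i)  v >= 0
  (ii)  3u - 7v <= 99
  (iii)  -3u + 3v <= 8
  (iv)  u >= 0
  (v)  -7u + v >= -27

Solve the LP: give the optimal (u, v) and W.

Extreme points and W = -3u + 9v:
  (0, 0) → W = 0
  (27/7, 0) → W = -81/7
  (0, 8/3) → W = 24
  (89/18, 137/18) → W = 161/3

u = 89/18, v = 137/18, maximum W = 161/3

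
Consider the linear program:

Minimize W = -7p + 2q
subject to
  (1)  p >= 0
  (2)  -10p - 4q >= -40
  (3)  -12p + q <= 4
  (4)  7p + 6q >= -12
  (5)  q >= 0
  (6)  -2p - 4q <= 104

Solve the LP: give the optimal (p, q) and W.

Corner points and W = -7p + 2q:
  (0, 4) → W = 8
  (0, 0) → W = 0
  (12/29, 260/29) → W = 436/29
  (4, 0) → W = -28

The optimum lies where -10p - 4q = -40 and q = 0.
Solving simultaneously gives p = 4, q = 0.

p = 4, q = 0, minimum W = -28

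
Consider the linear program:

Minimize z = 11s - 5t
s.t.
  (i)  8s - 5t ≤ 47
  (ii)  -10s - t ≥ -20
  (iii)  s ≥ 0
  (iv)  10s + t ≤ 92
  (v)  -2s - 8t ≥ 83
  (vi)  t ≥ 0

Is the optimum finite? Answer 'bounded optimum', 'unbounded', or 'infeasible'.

infeasible

The boundaries -10s - t = -20 and s = 0 meet at (0, 20), but that point violates -2s - 8t ≥ 83. Every candidate vertex is excluded by some other constraint, so the feasible region is empty.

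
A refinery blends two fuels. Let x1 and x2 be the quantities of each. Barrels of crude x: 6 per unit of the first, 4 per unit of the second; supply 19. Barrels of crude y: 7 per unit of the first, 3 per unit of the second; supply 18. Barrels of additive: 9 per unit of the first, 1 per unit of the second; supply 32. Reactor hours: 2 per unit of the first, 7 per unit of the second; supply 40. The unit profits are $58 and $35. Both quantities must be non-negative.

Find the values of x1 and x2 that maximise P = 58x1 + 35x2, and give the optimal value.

x1 = 3/2, x2 = 5/2, maximum P = 349/2

Vertices and P = 58x1 + 35x2:
  (0, 0) → P = 0
  (0, 19/4) → P = 665/4
  (18/7, 0) → P = 1044/7
  (3/2, 5/2) → P = 349/2

The binding constraints are 6x1 + 4x2 = 19 and 7x1 + 3x2 = 18.
Solving simultaneously gives x1 = 3/2, x2 = 5/2.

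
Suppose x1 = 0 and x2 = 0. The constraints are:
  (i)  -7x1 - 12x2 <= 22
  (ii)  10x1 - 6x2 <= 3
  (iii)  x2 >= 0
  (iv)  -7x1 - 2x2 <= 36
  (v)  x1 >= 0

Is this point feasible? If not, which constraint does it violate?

feasible

(i): 0 ≤ 22 ✓
(ii): 0 ≤ 3 ✓
(iii): 0 ≥ 0 ✓
(iv): 0 ≤ 36 ✓
(v): 0 ≥ 0 ✓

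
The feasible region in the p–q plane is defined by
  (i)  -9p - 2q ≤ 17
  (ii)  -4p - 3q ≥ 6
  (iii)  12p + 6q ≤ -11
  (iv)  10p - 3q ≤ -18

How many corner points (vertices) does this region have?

3

Intersecting each pair of boundary lines and keeping only the points that satisfy every inequality leaves:
  (-39/19, 14/19)
  (-87/47, -8/47)
  (-12/7, 2/7)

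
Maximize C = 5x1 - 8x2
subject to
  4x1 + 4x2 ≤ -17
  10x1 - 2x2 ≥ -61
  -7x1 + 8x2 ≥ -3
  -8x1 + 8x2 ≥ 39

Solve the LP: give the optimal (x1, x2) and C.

x1 = -205/32, x2 = -49/32, maximum C = -633/32

Corner points and C = 5x1 - 8x2:
  (-139/24, 37/24) → C = -991/24
  (-73/16, 5/16) → C = -405/16
  (-205/32, -49/32) → C = -633/32

At the optimal vertex, 10x1 - 2x2 = -61 and -8x1 + 8x2 = 39.
Solving simultaneously gives x1 = -205/32, x2 = -49/32.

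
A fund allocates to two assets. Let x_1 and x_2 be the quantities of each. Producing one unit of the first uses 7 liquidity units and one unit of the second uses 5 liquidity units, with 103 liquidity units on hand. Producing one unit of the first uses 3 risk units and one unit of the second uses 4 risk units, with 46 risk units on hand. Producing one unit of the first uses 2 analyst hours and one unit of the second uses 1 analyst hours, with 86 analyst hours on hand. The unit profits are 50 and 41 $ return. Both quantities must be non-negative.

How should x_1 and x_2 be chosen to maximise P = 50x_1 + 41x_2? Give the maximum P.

x_1 = 14, x_2 = 1, maximum P = 741

Corner points and P = 50x_1 + 41x_2:
  (0, 0) → P = 0
  (0, 23/2) → P = 943/2
  (103/7, 0) → P = 5150/7
  (14, 1) → P = 741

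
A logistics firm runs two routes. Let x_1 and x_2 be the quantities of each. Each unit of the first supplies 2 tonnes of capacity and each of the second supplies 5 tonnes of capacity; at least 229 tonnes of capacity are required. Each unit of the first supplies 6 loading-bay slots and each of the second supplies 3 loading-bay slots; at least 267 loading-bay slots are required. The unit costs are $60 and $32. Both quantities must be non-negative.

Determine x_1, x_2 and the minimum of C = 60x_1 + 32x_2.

Vertices and C = 60x_1 + 32x_2:
  (0, 89) → C = 2848
  (229/2, 0) → C = 6870
  (27, 35) → C = 2740
The feasible region is unbounded (it extends along (0, 1), (1, 0)), but C strictly increases along every unbounded feasible direction, so there is no improving ray and the minimum is attained at a vertex.

The binding constraints are 2x_1 + 5x_2 = 229 and 6x_1 + 3x_2 = 267.
Solving simultaneously gives x_1 = 27, x_2 = 35.

x_1 = 27, x_2 = 35, minimum C = 2740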